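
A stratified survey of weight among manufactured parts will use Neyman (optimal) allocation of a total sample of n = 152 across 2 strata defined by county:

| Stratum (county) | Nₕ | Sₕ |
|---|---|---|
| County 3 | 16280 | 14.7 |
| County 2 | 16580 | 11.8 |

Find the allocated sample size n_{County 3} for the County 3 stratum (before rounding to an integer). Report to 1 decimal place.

Neyman allocation: nₕ = n·NₕSₕ / Σⱼ NⱼSⱼ.
Σ NⱼSⱼ = 16280·14.7 + 16580·11.8 = 434960.
n_{County 3} = 152·16280·14.7 / 434960 = 83.6.

83.6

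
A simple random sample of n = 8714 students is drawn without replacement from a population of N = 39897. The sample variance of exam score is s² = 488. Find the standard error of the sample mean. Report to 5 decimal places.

0.20921

Under SRS without replacement, Var(ȳ) = (1 − f)·s²/n with f = n/N = 8714/39897 = 0.21841241.
Var(ȳ) = (1 − 0.21841241)·488/8714 = 0.78158759·0.056001836 = 0.04377034.
SE(ȳ) = √(0.04377034) = 0.20921.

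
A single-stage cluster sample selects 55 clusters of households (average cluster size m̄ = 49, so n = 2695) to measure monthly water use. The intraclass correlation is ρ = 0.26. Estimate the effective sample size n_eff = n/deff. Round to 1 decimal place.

199.9

deff = 1 + (49 − 1)·0.26 = 1 + 12.48 = 13.48.
n_eff = 2695 / 13.48 = 199.9.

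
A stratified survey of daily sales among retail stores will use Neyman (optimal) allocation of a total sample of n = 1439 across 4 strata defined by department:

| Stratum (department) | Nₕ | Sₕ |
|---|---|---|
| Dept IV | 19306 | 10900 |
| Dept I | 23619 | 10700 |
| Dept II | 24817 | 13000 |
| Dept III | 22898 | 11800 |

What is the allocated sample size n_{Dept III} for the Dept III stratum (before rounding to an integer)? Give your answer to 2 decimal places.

Neyman allocation: nₕ = n·NₕSₕ / Σⱼ NⱼSⱼ.
Σ NⱼSⱼ = 19306·10900 + 23619·10700 + 24817·13000 + 22898·11800 = 1.0559761 × 10^9.
n_{Dept III} = 1439·22898·11800 / (1.0559761 × 10^9) = 368.20.

368.20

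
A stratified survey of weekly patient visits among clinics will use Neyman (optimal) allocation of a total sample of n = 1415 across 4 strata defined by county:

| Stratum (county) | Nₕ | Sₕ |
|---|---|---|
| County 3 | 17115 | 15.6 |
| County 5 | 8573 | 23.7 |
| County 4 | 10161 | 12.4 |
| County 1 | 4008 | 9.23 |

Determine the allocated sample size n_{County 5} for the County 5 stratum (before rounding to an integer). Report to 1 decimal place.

454.1

Neyman allocation: nₕ = n·NₕSₕ / Σⱼ NⱼSⱼ.
Σ NⱼSⱼ = 17115·15.6 + 8573·23.7 + 10161·12.4 + 4008·9.23 = 633164.34.
n_{County 5} = 1415·8573·23.7 / 633164.34 = 454.1.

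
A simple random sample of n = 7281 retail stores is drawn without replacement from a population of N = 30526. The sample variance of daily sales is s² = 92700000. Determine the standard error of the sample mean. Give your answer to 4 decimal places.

98.4633

Under SRS without replacement, Var(ȳ) = (1 − f)·s²/n with f = n/N = 7281/30526 = 0.23851798.
Var(ȳ) = (1 − 0.23851798)·92700000/7281 = 0.76148202·12731.768 = 9695.0121.
SE(ȳ) = √(9695.0121) = 98.4633.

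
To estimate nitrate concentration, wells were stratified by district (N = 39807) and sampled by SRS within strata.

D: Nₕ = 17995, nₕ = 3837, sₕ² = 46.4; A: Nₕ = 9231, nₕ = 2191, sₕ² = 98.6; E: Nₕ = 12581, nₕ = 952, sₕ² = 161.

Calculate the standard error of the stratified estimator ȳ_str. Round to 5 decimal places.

0.13930

Var(ȳ_str) = Σₕ Wₕ²(1 − fₕ)sₕ²/nₕ with Wₕ = Nₕ/N, N = 39807.
D: Wₕ = 0.45205617; term = 0.45205617²·(1 − 0.21322590)·46.4/3837 = 0.00194429.
A: Wₕ = 0.23189389; term = 0.23189389²·(1 − 0.23735240)·98.6/2191 = 0.0018455977.
E: Wₕ = 0.31604994; term = 0.31604994²·(1 − 0.07566966)·161/952 = 0.015614481.
Sum = 0.019404369.
SE = √(0.019404369) = 0.13930.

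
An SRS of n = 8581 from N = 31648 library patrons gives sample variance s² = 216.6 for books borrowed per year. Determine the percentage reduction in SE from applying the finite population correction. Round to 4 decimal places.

14.6266

f = n/N = 8581/31648 = 0.27113878.
SE_no-fpc = √(s²/n) = 0.15887672; SE_fpc = √((1−f)s²/n) = 0.13563841.
Ratio = √(1−f) = 0.85373370. Reduction = 100·(1 − 0.85373370) = 14.6266%.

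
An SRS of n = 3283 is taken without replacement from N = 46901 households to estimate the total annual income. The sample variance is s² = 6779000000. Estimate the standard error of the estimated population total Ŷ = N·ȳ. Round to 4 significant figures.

Var(Ŷ) = N²·Var(ȳ) = N²·(1 − n/N)·s²/n.
f = 3283/46901 = 0.06999851; Var(ȳ) = 0.93000149·6779000000/3283 = 1.9203412 × 10^6.
Var(Ŷ) = 46901² · (1.9203412 × 10^6) = 4.2241818 × 10^15.
SE(Ŷ) = √(4.2241818 × 10^15) = 6.499 × 10^7.

6.499 × 10^7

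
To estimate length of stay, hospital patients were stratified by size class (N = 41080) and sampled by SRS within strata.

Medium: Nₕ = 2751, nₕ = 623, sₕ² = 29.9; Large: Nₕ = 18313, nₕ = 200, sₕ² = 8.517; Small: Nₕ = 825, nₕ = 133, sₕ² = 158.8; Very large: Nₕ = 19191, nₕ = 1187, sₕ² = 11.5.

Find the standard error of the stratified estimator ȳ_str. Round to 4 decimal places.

Var(ȳ_str) = Σₕ Wₕ²(1 − fₕ)sₕ²/nₕ with Wₕ = Nₕ/N, N = 41080.
Medium: Wₕ = 0.06696689; term = 0.06696689²·(1 − 0.22646310)·29.9/623 = 1.6648859 × 10^-4.
Large: Wₕ = 0.44578870; term = 0.44578870²·(1 − 0.01092120)·8.517/200 = 0.0083703894.
Small: Wₕ = 0.02008277; term = 0.02008277²·(1 − 0.16121212)·158.8/133 = 4.0392249 × 10^-4.
Very large: Wₕ = 0.46716164; term = 0.46716164²·(1 − 0.06185191)·11.5/1187 = 0.0019835943.
Sum = 0.010924395.
SE = √(0.010924395) = 0.1045.

0.1045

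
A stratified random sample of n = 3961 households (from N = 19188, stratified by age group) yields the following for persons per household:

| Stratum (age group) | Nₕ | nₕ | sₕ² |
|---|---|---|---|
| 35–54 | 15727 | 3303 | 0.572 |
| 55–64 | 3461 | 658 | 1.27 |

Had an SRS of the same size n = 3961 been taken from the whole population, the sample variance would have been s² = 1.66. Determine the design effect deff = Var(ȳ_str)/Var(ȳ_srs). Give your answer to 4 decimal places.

Var(ȳ_str) = Σ Wₕ²(1−fₕ)sₕ²/nₕ with Wₕ = Nₕ/19188:
  35–54: (15727/19188)²·(1−3303/15727)·0.572/3303 = 9.1904201 × 10^-5
  55–64: (3461/19188)²·(1−658/3461)·1.27/658 = 5.0856106 × 10^-5
  → Var(ȳ_str) = 1.4276031 × 10^-4.
Var(ȳ_srs) = (1 − 3961/19188)·1.66/3961 = 3.3257369 × 10^-4.
deff = (1.4276031 × 10^-4) / (3.3257369 × 10^-4) = 0.4293.

0.4293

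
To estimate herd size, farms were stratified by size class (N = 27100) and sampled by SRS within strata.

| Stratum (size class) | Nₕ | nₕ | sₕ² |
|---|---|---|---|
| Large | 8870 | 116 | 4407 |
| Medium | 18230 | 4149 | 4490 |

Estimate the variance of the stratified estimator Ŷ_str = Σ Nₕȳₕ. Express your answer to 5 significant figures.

Var(Ŷ_str) = Σₕ Nₕ²(1 − fₕ)sₕ²/nₕ.
Large: 8870²·(1 − 116/8870)·4407/116 = 2.9499539 × 10^9.
Medium: 18230²·(1 − 4149/18230)·4490/4149 = 2.7779414 × 10^8.
Sum = 3.227748 × 10^9.

3.2277 × 10^9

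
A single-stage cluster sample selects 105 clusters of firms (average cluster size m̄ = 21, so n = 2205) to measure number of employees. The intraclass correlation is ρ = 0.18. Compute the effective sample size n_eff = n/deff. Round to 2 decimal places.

deff = 1 + (21 − 1)·0.18 = 1 + 3.6 = 4.6.
n_eff = 2205 / 4.6 = 479.35.

479.35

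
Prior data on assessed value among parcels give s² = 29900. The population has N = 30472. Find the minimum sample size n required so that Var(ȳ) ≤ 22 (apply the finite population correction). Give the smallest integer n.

Without fpc, n₀ = s²/D = 29900/22 = 1359.0909.
With fpc, (1 − n/N)·s²/n ≤ D requires n ≥ n₀/(1 + n₀/N) = 1359.0909/(1 + 1359.0909/30472) = 1301.0618.
Rounding up, n = 1302.

1302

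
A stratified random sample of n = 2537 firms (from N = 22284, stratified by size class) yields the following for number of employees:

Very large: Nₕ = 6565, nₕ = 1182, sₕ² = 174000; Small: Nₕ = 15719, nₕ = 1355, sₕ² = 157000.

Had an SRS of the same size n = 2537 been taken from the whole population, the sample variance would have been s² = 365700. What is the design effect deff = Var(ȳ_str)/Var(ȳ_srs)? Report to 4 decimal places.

Var(ȳ_str) = Σ Wₕ²(1−fₕ)sₕ²/nₕ with Wₕ = Nₕ/22284:
  Very large: (6565/22284)²·(1−1182/6565)·174000/1182 = 10.476219
  Small: (15719/22284)²·(1−1355/15719)·157000/1355 = 52.68347
  → Var(ȳ_str) = 63.159689.
Var(ȳ_srs) = (1 − 2537/22284)·365700/2537 = 127.73575.
deff = 63.159689 / 127.73575 = 0.4945.

0.4945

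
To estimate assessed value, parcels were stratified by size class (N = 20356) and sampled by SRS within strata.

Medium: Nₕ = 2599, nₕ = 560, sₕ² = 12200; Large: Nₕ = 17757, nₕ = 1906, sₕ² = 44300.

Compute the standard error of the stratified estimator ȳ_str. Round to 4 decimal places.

4.0083

Var(ȳ_str) = Σₕ Wₕ²(1 − fₕ)sₕ²/nₕ with Wₕ = Nₕ/N, N = 20356.
Medium: Wₕ = 0.12767734; term = 0.12767734²·(1 − 0.21546749)·12200/560 = 0.2786188.
Large: Wₕ = 0.87232266; term = 0.87232266²·(1 − 0.10733795)·44300/1906 = 15.787821.
Sum = 16.06644.
SE = √(16.06644) = 4.0083.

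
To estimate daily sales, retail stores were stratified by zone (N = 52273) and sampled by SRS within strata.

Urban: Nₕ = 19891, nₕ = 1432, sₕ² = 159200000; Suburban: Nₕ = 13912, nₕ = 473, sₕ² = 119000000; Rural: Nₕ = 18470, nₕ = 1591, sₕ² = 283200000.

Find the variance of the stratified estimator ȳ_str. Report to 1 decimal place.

52461.5

Var(ȳ_str) = Σₕ Wₕ²(1 − fₕ)sₕ²/nₕ with Wₕ = Nₕ/N, N = 52273.
Urban: Wₕ = 0.38052149; term = 0.38052149²·(1 − 0.07199236)·159200000/1432 = 14938.603.
Suburban: Wₕ = 0.26614122; term = 0.26614122²·(1 − 0.03399942)·119000000/473 = 17214.226.
Rural: Wₕ = 0.35333729; term = 0.35333729²·(1 − 0.08613969)·283200000/1591 = 20308.686.
Sum = 52461.515.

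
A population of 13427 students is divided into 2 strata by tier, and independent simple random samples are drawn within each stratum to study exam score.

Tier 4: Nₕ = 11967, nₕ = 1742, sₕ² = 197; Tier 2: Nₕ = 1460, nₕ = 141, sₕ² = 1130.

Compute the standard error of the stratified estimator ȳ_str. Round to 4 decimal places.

0.4029

Var(ȳ_str) = Σₕ Wₕ²(1 − fₕ)sₕ²/nₕ with Wₕ = Nₕ/N, N = 13427.
Tier 4: Wₕ = 0.89126387; term = 0.89126387²·(1 − 0.14556698)·197/1742 = 0.076755359.
Tier 2: Wₕ = 0.10873613; term = 0.10873613²·(1 − 0.09657534)·1130/141 = 0.085604975.
Sum = 0.16236033.
SE = √(0.16236033) = 0.4029.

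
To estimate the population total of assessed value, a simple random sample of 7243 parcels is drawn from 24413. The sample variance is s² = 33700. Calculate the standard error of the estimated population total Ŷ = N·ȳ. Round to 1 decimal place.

44162.3

Var(Ŷ) = N²·Var(ȳ) = N²·(1 − n/N)·s²/n.
f = 7243/24413 = 0.29668619; Var(ȳ) = 0.70331381·33700/7243 = 3.2723561.
Var(Ŷ) = 24413² · 3.2723561 = 1.9503065 × 10^9.
SE(Ŷ) = √(1.9503065 × 10^9) = 44162.3.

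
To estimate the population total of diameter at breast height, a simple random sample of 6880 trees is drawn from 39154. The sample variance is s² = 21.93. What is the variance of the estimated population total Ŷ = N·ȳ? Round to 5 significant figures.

Var(Ŷ) = N²·Var(ȳ) = N²·(1 − n/N)·s²/n.
f = 6880/39154 = 0.17571640; Var(ȳ) = 0.82428360·21.93/6880 = 0.002627404.
Var(Ŷ) = 39154² · 0.002627404 = 4.0279042 × 10^6.

4.0279 × 10^6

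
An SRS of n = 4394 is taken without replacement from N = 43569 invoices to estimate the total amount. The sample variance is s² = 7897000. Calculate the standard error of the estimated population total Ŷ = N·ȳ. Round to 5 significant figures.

1.7514 × 10^6

Var(Ŷ) = N²·Var(ȳ) = N²·(1 − n/N)·s²/n.
f = 4394/43569 = 0.10085152; Var(ȳ) = 0.89914848·7897000/4394 = 1615.9708.
Var(Ŷ) = 43569² · 1615.9708 = 3.0675291 × 10^12.
SE(Ŷ) = √(3.0675291 × 10^12) = 1.7514 × 10^6.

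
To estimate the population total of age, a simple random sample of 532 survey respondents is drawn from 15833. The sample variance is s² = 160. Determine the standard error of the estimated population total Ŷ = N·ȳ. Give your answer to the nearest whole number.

Var(Ŷ) = N²·Var(ȳ) = N²·(1 − n/N)·s²/n.
f = 532/15833 = 0.03360071; Var(ȳ) = 0.96639929·160/532 = 0.2906464.
Var(Ŷ) = 15833² · 0.2906464 = 7.286037 × 10^7.
SE(Ŷ) = √(7.286037 × 10^7) = 8536.

8536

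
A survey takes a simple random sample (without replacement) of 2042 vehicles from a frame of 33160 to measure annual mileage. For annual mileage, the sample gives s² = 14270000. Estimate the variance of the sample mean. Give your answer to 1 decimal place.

Under SRS without replacement, Var(ȳ) = (1 − f)·s²/n with f = n/N = 2042/33160 = 0.06158022.
Var(ȳ) = (1 − 0.06158022)·14270000/2042 = 0.93841978·6988.2468 = 6557.9091.

6557.9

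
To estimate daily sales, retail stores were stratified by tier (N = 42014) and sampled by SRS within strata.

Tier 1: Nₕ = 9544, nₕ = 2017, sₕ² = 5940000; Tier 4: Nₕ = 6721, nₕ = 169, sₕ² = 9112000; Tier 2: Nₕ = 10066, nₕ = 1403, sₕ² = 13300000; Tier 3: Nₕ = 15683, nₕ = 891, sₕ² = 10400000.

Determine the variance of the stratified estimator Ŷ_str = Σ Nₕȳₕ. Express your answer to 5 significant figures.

6.1203 × 10^12

Var(Ŷ_str) = Σₕ Nₕ²(1 − fₕ)sₕ²/nₕ.
Tier 1: 9544²·(1 − 2017/9544)·5940000/2017 = 2.1155968 × 10^11.
Tier 4: 6721²·(1 − 169/6721)·9112000/169 = 2.3742956 × 10^12.
Tier 2: 10066²·(1 − 1403/10066)·13300000/1403 = 8.2664532 × 10^11.
Tier 3: 15683²·(1 − 891/15683)·10400000/891 = 2.7077694 × 10^12.
Sum = 6.12027 × 10^12.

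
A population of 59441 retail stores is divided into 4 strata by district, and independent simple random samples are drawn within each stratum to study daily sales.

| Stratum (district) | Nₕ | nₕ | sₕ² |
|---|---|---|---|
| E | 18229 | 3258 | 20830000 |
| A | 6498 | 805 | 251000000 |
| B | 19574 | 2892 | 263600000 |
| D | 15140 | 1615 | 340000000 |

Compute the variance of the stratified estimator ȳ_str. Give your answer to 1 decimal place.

Var(ȳ_str) = Σₕ Wₕ²(1 − fₕ)sₕ²/nₕ with Wₕ = Nₕ/N, N = 59441.
E: Wₕ = 0.30667384; term = 0.30667384²·(1 − 0.17872621)·20830000/3258 = 493.83246.
A: Wₕ = 0.10931848; term = 0.10931848²·(1 − 0.12388427)·251000000/805 = 3264.574.
B: Wₕ = 0.32930132; term = 0.32930132²·(1 − 0.14774701)·263600000/2892 = 8423.6944.
D: Wₕ = 0.25470635; term = 0.25470635²·(1 − 0.10667107)·340000000/1615 = 12201.053.
Sum = 24383.154.

24383.2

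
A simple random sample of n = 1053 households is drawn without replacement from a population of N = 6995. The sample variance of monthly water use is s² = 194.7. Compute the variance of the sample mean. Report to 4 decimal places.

Under SRS without replacement, Var(ȳ) = (1 − f)·s²/n with f = n/N = 1053/6995 = 0.15053610.
Var(ȳ) = (1 − 0.15053610)·194.7/1053 = 0.84946390·0.18490028 = 0.15706612.

0.1571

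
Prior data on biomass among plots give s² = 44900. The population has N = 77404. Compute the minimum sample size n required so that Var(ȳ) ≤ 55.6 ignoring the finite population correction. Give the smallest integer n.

808

Without fpc, n₀ = s²/D = 44900/55.6 = 807.5540.
Rounding up, n = 808.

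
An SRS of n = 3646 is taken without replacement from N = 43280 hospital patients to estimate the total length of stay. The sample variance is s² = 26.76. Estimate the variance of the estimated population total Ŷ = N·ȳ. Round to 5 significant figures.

1.2590 × 10^7

Var(Ŷ) = N²·Var(ȳ) = N²·(1 − n/N)·s²/n.
f = 3646/43280 = 0.08424214; Var(ȳ) = 0.91575786·26.76/3646 = 0.0067212507.
Var(Ŷ) = 43280² · 0.0067212507 = 1.2589967 × 10^7.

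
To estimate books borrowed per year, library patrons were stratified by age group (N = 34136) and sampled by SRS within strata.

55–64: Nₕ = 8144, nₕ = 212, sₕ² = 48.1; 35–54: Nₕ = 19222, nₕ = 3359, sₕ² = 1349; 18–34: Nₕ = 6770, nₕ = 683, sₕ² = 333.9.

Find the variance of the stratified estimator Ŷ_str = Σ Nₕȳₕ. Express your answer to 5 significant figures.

Var(Ŷ_str) = Σₕ Nₕ²(1 − fₕ)sₕ²/nₕ.
55–64: 8144²·(1 − 212/8144)·48.1/212 = 1.465648 × 10^7.
35–54: 19222²·(1 − 3359/19222)·1349/3359 = 1.2245763 × 10^8.
18–34: 6770²·(1 − 683/6770)·333.9/683 = 2.0145947 × 10^7.
Sum = 1.5726006 × 10^8.

1.5726 × 10^8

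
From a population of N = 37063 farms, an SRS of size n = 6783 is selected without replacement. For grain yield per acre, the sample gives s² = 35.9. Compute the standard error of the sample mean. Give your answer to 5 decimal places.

0.06576

Under SRS without replacement, Var(ȳ) = (1 − f)·s²/n with f = n/N = 6783/37063 = 0.18301271.
Var(ȳ) = (1 − 0.18301271)·35.9/6783 = 0.81698729·0.0052926434 = 0.0043240224.
SE(ȳ) = √(0.0043240224) = 0.06576.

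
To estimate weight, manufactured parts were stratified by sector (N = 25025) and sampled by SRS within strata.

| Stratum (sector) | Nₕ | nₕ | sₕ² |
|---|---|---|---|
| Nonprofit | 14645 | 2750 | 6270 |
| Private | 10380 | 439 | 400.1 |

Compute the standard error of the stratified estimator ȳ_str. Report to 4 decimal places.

Var(ȳ_str) = Σₕ Wₕ²(1 − fₕ)sₕ²/nₕ with Wₕ = Nₕ/N, N = 25025.
Nonprofit: Wₕ = 0.58521479; term = 0.58521479²·(1 − 0.18777740)·6270/2750 = 0.63422082.
Private: Wₕ = 0.41478521; term = 0.41478521²·(1 − 0.04229287)·400.1/439 = 0.15017004.
Sum = 0.78439086.
SE = √(0.78439086) = 0.8857.

0.8857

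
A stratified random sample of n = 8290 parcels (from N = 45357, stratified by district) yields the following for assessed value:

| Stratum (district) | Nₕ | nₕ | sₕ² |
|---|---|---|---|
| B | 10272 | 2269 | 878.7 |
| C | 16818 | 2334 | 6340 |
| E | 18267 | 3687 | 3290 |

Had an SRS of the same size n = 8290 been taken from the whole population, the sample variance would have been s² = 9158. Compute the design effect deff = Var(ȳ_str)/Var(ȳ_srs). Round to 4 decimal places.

Var(ȳ_str) = Σ Wₕ²(1−fₕ)sₕ²/nₕ with Wₕ = Nₕ/45357:
  B: (10272/45357)²·(1−2269/10272)·878.7/2269 = 0.01547481
  C: (16818/45357)²·(1−2334/16818)·6340/2334 = 0.3216345
  E: (18267/45357)²·(1−3687/18267)·3290/3687 = 0.11552045
  → Var(ȳ_str) = 0.45262976.
Var(ȳ_srs) = (1 − 8290/45357)·9158/8290 = 0.90279517.
deff = 0.45262976 / 0.90279517 = 0.5014.

0.5014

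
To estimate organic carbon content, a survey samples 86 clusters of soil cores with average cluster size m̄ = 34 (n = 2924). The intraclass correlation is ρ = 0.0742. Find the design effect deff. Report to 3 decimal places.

deff = 1 + (34 − 1)·0.0742 = 1 + 2.4486 = 3.4486.

3.449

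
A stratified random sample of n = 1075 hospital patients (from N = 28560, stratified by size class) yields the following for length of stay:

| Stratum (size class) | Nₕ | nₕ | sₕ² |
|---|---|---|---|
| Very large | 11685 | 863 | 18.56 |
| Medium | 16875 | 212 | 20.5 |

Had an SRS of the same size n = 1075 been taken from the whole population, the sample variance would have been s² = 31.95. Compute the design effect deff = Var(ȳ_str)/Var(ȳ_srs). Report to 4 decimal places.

Var(ȳ_str) = Σ Wₕ²(1−fₕ)sₕ²/nₕ with Wₕ = Nₕ/28560:
  Very large: (11685/28560)²·(1−863/11685)·18.56/863 = 0.0033341644
  Medium: (16875/28560)²·(1−212/16875)·20.5/212 = 0.033334855
  → Var(ȳ_str) = 0.036669019.
Var(ȳ_srs) = (1 − 1075/28560)·31.95/1075 = 0.028602233.
deff = 0.036669019 / 0.028602233 = 1.2820.

1.2820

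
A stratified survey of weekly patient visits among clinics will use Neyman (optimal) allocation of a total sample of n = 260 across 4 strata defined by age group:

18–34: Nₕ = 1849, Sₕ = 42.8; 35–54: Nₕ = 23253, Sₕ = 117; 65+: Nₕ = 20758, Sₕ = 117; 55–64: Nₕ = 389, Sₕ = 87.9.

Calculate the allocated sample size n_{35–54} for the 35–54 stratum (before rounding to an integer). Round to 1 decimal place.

Neyman allocation: nₕ = n·NₕSₕ / Σⱼ NⱼSⱼ.
Σ NⱼSⱼ = 1849·42.8 + 23253·117 + 20758·117 + 389·87.9 = 5.2626173 × 10^6.
n_{35–54} = 260·23253·117 / (5.2626173 × 10^6) = 134.4.

134.4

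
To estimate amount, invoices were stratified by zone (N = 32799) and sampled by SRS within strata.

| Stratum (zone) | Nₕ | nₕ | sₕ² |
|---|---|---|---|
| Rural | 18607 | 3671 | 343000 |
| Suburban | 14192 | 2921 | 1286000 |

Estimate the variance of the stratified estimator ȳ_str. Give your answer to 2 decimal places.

Var(ȳ_str) = Σₕ Wₕ²(1 − fₕ)sₕ²/nₕ with Wₕ = Nₕ/N, N = 32799.
Rural: Wₕ = 0.56730388; term = 0.56730388²·(1 − 0.19729134)·343000/3671 = 24.137884.
Suburban: Wₕ = 0.43269612; term = 0.43269612²·(1 − 0.20582018)·1286000/2921 = 65.462752.
Sum = 89.600636.

89.60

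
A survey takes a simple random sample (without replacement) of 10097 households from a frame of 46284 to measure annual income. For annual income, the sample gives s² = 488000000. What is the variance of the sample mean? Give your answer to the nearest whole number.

37788

Under SRS without replacement, Var(ȳ) = (1 − f)·s²/n with f = n/N = 10097/46284 = 0.21815314.
Var(ȳ) = (1 − 0.21815314)·488000000/10097 = 0.78184686·48331.187 = 37787.587.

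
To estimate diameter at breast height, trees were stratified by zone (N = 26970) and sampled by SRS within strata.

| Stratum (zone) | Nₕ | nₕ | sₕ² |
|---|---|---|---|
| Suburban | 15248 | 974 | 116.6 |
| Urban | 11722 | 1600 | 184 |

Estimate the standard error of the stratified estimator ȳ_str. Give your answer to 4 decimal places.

Var(ȳ_str) = Σₕ Wₕ²(1 − fₕ)sₕ²/nₕ with Wₕ = Nₕ/N, N = 26970.
Suburban: Wₕ = 0.56536893; term = 0.56536893²·(1 − 0.06387723)·116.6/974 = 0.035820882.
Urban: Wₕ = 0.43463107; term = 0.43463107²·(1 − 0.13649548)·184/1600 = 0.018758754.
Sum = 0.054579636.
SE = √(0.054579636) = 0.2336.

0.2336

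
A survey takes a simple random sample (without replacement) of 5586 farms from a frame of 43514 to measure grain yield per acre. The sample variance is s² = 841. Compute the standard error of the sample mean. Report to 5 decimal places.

Under SRS without replacement, Var(ȳ) = (1 − f)·s²/n with f = n/N = 5586/43514 = 0.12837248.
Var(ȳ) = (1 − 0.12837248)·841/5586 = 0.87162752·0.15055496 = 0.13122785.
SE(ȳ) = √(0.13122785) = 0.36225.

0.36225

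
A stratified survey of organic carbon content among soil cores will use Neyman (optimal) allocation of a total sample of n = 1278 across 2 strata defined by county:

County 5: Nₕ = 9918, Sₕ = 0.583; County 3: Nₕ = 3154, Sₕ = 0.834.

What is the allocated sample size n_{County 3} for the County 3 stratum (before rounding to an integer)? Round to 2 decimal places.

399.60

Neyman allocation: nₕ = n·NₕSₕ / Σⱼ NⱼSⱼ.
Σ NⱼSⱼ = 9918·0.583 + 3154·0.834 = 8412.63.
n_{County 3} = 1278·3154·0.834 / 8412.63 = 399.60.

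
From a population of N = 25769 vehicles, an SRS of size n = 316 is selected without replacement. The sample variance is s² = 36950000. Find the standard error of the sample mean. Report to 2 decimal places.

Under SRS without replacement, Var(ȳ) = (1 − f)·s²/n with f = n/N = 316/25769 = 0.01226280.
Var(ȳ) = (1 − 0.01226280)·36950000/316 = 0.98773720·116930.38 = 115496.49.
SE(ȳ) = √(115496.49) = 339.85.

339.85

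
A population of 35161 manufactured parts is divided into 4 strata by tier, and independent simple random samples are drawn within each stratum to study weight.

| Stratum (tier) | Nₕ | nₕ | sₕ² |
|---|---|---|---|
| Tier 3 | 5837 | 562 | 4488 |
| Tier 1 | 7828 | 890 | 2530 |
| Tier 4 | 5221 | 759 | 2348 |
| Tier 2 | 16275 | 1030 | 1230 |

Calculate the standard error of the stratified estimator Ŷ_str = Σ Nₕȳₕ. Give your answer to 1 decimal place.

27724.2

Var(Ŷ_str) = Σₕ Nₕ²(1 − fₕ)sₕ²/nₕ.
Tier 3: 5837²·(1 − 562/5837)·4488/562 = 2.4588311 × 10^8.
Tier 1: 7828²·(1 − 890/7828)·2530/890 = 1.5438874 × 10^8.
Tier 4: 5221²·(1 − 759/5221)·2348/759 = 7.206752 × 10^7.
Tier 2: 16275²·(1 − 1030/16275)·1230/1030 = 2.9628954 × 10^8.
Sum = 7.6862891 × 10^8.
SE = √(7.6862891 × 10^8) = 27724.2.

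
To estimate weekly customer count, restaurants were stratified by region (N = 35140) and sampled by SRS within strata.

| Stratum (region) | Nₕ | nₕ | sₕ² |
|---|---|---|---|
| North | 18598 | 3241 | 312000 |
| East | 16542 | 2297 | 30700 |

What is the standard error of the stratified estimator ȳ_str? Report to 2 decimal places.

4.98

Var(ȳ_str) = Σₕ Wₕ²(1 − fₕ)sₕ²/nₕ with Wₕ = Nₕ/N, N = 35140.
North: Wₕ = 0.52925441; term = 0.52925441²·(1 − 0.17426605)·312000/3241 = 22.266127.
East: Wₕ = 0.47074559; term = 0.47074559²·(1 − 0.13885866)·30700/2297 = 2.5504942.
Sum = 24.816621.
SE = √(24.816621) = 4.98.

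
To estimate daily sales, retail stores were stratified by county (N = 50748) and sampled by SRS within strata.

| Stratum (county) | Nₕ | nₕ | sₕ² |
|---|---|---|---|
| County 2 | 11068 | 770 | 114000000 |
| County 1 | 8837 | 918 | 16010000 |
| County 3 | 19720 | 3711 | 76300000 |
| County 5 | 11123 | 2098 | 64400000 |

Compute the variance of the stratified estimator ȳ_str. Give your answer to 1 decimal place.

10743.1

Var(ȳ_str) = Σₕ Wₕ²(1 − fₕ)sₕ²/nₕ with Wₕ = Nₕ/N, N = 50748.
County 2: Wₕ = 0.21809726; term = 0.21809726²·(1 − 0.06956993)·114000000/770 = 6552.3683.
County 1: Wₕ = 0.17413494; term = 0.17413494²·(1 − 0.10388141)·16010000/918 = 473.89921.
County 3: Wₕ = 0.38858674; term = 0.38858674²·(1 − 0.18818458)·76300000/3711 = 2520.3847.
County 5: Wₕ = 0.21918105; term = 0.21918105²·(1 − 0.18861818)·64400000/2098 = 1196.4972.
Sum = 10743.149.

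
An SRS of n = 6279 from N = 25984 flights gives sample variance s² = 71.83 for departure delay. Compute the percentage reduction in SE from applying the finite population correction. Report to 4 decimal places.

12.9166

f = n/N = 6279/25984 = 0.24164871.
SE_no-fpc = √(s²/n) = 0.10695663; SE_fpc = √((1−f)s²/n) = 0.093141431.
Ratio = √(1−f) = 0.87083368. Reduction = 100·(1 − 0.87083368) = 12.9166%.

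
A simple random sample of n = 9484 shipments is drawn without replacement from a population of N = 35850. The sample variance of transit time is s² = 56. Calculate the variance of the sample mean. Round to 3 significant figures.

0.00434

Under SRS without replacement, Var(ȳ) = (1 − f)·s²/n with f = n/N = 9484/35850 = 0.26454672.
Var(ȳ) = (1 − 0.26454672)·56/9484 = 0.73545328·0.0059046816 = 0.0043426174.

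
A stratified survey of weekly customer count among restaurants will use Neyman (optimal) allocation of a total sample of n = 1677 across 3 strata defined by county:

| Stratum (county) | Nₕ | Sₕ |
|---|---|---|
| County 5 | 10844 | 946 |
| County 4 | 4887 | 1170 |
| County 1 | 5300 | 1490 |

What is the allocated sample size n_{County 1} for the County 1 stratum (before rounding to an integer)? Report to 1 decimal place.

Neyman allocation: nₕ = n·NₕSₕ / Σⱼ NⱼSⱼ.
Σ NⱼSⱼ = 10844·946 + 4887·1170 + 5300·1490 = 2.3873214 × 10^7.
n_{County 1} = 1677·5300·1490 / (2.3873214 × 10^7) = 554.7.

554.7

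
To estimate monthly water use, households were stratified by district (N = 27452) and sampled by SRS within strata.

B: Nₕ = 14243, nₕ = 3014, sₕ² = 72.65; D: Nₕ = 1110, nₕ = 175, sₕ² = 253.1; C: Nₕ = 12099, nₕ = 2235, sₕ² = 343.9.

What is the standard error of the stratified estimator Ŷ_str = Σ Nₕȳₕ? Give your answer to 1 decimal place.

Var(Ŷ_str) = Σₕ Nₕ²(1 − fₕ)sₕ²/nₕ.
B: 14243²·(1 − 3014/14243)·72.65/3014 = 3.8550936 × 10^6.
D: 1110²·(1 − 175/1110)·253.1/175 = 1.5010276 × 10^6.
C: 12099²·(1 − 2235/12099)·343.9/2235 = 1.8363573 × 10^7.
Sum = 2.3719694 × 10^7.
SE = √(2.3719694 × 10^7) = 4870.3.

4870.3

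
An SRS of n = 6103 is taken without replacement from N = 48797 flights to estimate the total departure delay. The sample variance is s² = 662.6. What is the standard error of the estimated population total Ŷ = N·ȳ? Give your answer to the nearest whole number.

Var(Ŷ) = N²·Var(ȳ) = N²·(1 − n/N)·s²/n.
f = 6103/48797 = 0.12506916; Var(ȳ) = 0.87493084·662.6/6103 = 0.094990852.
Var(Ŷ) = 48797² · 0.094990852 = 2.261872 × 10^8.
SE(Ŷ) = √(2.261872 × 10^8) = 15040.

15040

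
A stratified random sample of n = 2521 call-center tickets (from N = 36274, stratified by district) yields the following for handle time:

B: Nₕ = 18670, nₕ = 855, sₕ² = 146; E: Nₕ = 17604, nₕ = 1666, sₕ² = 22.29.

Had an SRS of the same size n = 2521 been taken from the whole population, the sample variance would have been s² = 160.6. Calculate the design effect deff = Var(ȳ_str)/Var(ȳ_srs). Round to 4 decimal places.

Var(ȳ_str) = Σ Wₕ²(1−fₕ)sₕ²/nₕ with Wₕ = Nₕ/36274:
  B: (18670/36274)²·(1−855/18670)·146/855 = 0.043164428
  E: (17604/36274)²·(1−1666/17604)·22.29/1666 = 0.0028529184
  → Var(ȳ_str) = 0.046017346.
Var(ȳ_srs) = (1 − 2521/36274)·160.6/2521 = 0.059277465.
deff = 0.046017346 / 0.059277465 = 0.7763.

0.7763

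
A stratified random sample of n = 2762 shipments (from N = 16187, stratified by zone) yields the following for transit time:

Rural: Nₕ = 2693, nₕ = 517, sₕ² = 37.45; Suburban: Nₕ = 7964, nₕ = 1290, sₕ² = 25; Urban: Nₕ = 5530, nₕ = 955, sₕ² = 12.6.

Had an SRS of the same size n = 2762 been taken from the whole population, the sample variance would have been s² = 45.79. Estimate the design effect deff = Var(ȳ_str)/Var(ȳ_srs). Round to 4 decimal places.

0.4964

Var(ȳ_str) = Σ Wₕ²(1−fₕ)sₕ²/nₕ with Wₕ = Nₕ/16187:
  Rural: (2693/16187)²·(1−517/2693)·37.45/517 = 0.0016200327
  Suburban: (7964/16187)²·(1−1290/7964)·25/1290 = 0.0039312894
  Urban: (5530/16187)²·(1−955/5530)·12.6/955 = 0.001273945
  → Var(ȳ_str) = 0.0068252671.
Var(ȳ_srs) = (1 − 2762/16187)·45.79/2762 = 0.013749753.
deff = 0.0068252671 / 0.013749753 = 0.4964.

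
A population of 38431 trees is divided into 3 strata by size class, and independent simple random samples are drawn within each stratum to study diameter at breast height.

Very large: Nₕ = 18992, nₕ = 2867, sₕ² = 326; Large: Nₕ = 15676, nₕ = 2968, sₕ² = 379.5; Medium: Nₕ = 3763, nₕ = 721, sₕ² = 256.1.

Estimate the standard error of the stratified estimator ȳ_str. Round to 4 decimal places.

0.2088

Var(ȳ_str) = Σₕ Wₕ²(1 − fₕ)sₕ²/nₕ with Wₕ = Nₕ/N, N = 38431.
Very large: Wₕ = 0.49418438; term = 0.49418438²·(1 − 0.15095830)·326/2867 = 0.023577457.
Large: Wₕ = 0.40789987; term = 0.40789987²·(1 − 0.18933401)·379.5/2968 = 0.017246341.
Medium: Wₕ = 0.09791575; term = 0.09791575²·(1 − 0.19160244)·256.1/721 = 0.0027529883.
Sum = 0.043576786.
SE = √(0.043576786) = 0.2088.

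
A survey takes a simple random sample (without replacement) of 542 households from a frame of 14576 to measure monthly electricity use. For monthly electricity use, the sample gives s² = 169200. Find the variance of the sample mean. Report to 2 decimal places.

Under SRS without replacement, Var(ȳ) = (1 − f)·s²/n with f = n/N = 542/14576 = 0.03718441.
Var(ȳ) = (1 − 0.03718441)·169200/542 = 0.96281559·312.17712 = 300.569.

300.57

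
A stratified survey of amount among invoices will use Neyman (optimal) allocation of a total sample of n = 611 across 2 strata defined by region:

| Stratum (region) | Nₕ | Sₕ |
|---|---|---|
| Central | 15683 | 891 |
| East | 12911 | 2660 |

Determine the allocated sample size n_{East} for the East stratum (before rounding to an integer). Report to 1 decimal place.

Neyman allocation: nₕ = n·NₕSₕ / Σⱼ NⱼSⱼ.
Σ NⱼSⱼ = 15683·891 + 12911·2660 = 4.8316813 × 10^7.
n_{East} = 611·12911·2660 / (4.8316813 × 10^7) = 434.3.

434.3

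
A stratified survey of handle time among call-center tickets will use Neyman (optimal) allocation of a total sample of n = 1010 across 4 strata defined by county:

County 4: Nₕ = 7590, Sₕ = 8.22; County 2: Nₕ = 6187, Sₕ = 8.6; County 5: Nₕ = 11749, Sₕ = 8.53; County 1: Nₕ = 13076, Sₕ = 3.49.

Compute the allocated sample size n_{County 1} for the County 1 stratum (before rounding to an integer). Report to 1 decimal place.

176.3

Neyman allocation: nₕ = n·NₕSₕ / Σⱼ NⱼSⱼ.
Σ NⱼSⱼ = 7590·8.22 + 6187·8.6 + 11749·8.53 + 13076·3.49 = 261452.21.
n_{County 1} = 1010·13076·3.49 / 261452.21 = 176.3.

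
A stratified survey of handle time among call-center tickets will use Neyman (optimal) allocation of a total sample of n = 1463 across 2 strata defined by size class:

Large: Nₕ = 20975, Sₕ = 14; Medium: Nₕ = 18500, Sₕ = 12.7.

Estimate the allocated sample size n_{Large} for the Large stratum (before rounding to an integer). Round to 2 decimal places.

Neyman allocation: nₕ = n·NₕSₕ / Σⱼ NⱼSⱼ.
Σ NⱼSⱼ = 20975·14 + 18500·12.7 = 528600.
n_{Large} = 1463·20975·14 / 528600 = 812.73.

812.73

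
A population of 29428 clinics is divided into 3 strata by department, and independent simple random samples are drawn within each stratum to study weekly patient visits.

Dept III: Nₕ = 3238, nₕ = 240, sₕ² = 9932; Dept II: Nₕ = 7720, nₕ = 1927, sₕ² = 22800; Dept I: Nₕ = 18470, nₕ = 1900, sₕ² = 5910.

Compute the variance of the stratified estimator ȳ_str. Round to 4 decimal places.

Var(ȳ_str) = Σₕ Wₕ²(1 − fₕ)sₕ²/nₕ with Wₕ = Nₕ/N, N = 29428.
Dept III: Wₕ = 0.11003126; term = 0.11003126²·(1 − 0.07411983)·9932/240 = 0.46388726.
Dept II: Wₕ = 0.26233519; term = 0.26233519²·(1 − 0.24961140)·22800/1927 = 0.61101584.
Dept I: Wₕ = 0.62763355; term = 0.62763355²·(1 − 0.10286952)·5910/1900 = 1.0992635.
Sum = 2.1741666.

2.1742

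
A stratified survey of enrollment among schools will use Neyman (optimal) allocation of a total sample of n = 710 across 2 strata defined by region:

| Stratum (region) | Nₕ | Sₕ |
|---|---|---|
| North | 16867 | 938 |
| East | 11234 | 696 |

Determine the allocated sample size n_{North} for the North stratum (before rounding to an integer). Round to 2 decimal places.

475.17

Neyman allocation: nₕ = n·NₕSₕ / Σⱼ NⱼSⱼ.
Σ NⱼSⱼ = 16867·938 + 11234·696 = 2.364011 × 10^7.
n_{North} = 710·16867·938 / (2.364011 × 10^7) = 475.17.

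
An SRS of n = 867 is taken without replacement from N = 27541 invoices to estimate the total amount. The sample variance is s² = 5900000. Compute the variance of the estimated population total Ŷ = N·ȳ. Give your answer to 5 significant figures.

Var(Ŷ) = N²·Var(ȳ) = N²·(1 − n/N)·s²/n.
f = 867/27541 = 0.03148034; Var(ȳ) = 0.96851966·5900000/867 = 6590.8489.
Var(Ŷ) = 27541² · 6590.8489 = 4.9992029 × 10^12.

4.9992 × 10^12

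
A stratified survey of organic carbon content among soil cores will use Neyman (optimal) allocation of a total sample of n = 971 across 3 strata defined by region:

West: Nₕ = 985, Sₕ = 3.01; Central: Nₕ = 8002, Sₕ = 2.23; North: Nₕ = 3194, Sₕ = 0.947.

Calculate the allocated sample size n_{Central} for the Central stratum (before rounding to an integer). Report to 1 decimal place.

Neyman allocation: nₕ = n·NₕSₕ / Σⱼ NⱼSⱼ.
Σ NⱼSⱼ = 985·3.01 + 8002·2.23 + 3194·0.947 = 23834.028.
n_{Central} = 971·8002·2.23 / 23834.028 = 727.0.

727.0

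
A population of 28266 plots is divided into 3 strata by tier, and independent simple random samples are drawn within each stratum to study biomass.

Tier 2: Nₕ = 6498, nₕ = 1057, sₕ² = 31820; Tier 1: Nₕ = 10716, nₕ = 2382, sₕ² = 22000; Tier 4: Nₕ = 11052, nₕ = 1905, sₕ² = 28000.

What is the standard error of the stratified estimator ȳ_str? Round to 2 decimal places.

Var(ȳ_str) = Σₕ Wₕ²(1 − fₕ)sₕ²/nₕ with Wₕ = Nₕ/N, N = 28266.
Tier 2: Wₕ = 0.22988750; term = 0.22988750²·(1 − 0.16266544)·31820/1057 = 1.3321555.
Tier 1: Wₕ = 0.37911271; term = 0.37911271²·(1 − 0.22228443)·22000/2382 = 1.0323772.
Tier 4: Wₕ = 0.39099979; term = 0.39099979²·(1 − 0.17236699)·28000/1905 = 1.8597471.
Sum = 4.2242798.
SE = √(4.2242798) = 2.06.

2.06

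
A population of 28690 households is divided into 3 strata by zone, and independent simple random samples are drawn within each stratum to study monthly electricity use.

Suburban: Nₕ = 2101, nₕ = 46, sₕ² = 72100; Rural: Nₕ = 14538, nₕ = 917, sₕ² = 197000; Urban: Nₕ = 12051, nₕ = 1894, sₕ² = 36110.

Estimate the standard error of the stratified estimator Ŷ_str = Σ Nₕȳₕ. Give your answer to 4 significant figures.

227200

Var(Ŷ_str) = Σₕ Nₕ²(1 − fₕ)sₕ²/nₕ.
Suburban: 2101²·(1 − 46/2101)·72100/46 = 6.7672982 × 10^9.
Rural: 14538²·(1 − 917/14538)·197000/917 = 4.254128 × 10^10.
Urban: 12051²·(1 − 1894/12051)·36110/1894 = 2.3336518 × 10^9.
Sum = 5.164223 × 10^10.
SE = √(5.164223 × 10^10) = 227200.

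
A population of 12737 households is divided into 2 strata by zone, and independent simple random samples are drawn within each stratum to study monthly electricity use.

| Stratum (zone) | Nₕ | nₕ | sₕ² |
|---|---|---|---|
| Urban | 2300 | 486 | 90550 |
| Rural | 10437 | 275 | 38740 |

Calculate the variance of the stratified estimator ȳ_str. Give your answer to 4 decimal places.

96.8891

Var(ȳ_str) = Σₕ Wₕ²(1 − fₕ)sₕ²/nₕ with Wₕ = Nₕ/N, N = 12737.
Urban: Wₕ = 0.18057627; term = 0.18057627²·(1 − 0.21130435)·90550/486 = 4.791627.
Rural: Wₕ = 0.81942373; term = 0.81942373²·(1 − 0.02634857)·38740/275 = 92.097427.
Sum = 96.889054.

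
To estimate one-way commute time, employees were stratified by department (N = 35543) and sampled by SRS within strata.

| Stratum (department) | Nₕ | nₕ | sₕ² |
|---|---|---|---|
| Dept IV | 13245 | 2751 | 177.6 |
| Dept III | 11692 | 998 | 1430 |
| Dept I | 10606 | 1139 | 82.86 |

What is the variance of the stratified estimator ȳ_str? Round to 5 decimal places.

0.15470

Var(ȳ_str) = Σₕ Wₕ²(1 − fₕ)sₕ²/nₕ with Wₕ = Nₕ/N, N = 35543.
Dept IV: Wₕ = 0.37264722; term = 0.37264722²·(1 − 0.20770102)·177.6/2751 = 0.007102925.
Dept III: Wₕ = 0.32895366; term = 0.32895366²·(1 − 0.08535751)·1430/998 = 0.14181636.
Dept I: Wₕ = 0.29839912; term = 0.29839912²·(1 − 0.10739204)·82.86/1139 = 0.0057819861.
Sum = 0.15470127.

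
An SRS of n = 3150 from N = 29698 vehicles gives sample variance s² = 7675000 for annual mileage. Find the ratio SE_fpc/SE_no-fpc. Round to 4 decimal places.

f = n/N = 3150/29698 = 0.10606775.
SE_no-fpc = √(s²/n) = 49.360996; SE_fpc = √((1−f)s²/n) = 46.66983.
Ratio = √(1−f) = 0.94547991.

0.9455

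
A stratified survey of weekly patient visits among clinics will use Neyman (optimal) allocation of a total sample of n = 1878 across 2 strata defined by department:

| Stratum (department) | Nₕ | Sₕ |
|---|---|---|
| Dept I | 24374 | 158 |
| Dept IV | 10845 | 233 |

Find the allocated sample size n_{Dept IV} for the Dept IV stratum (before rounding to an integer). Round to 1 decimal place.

Neyman allocation: nₕ = n·NₕSₕ / Σⱼ NⱼSⱼ.
Σ NⱼSⱼ = 24374·158 + 10845·233 = 6.377977 × 10^6.
n_{Dept IV} = 1878·10845·233 / (6.377977 × 10^6) = 744.0.

744.0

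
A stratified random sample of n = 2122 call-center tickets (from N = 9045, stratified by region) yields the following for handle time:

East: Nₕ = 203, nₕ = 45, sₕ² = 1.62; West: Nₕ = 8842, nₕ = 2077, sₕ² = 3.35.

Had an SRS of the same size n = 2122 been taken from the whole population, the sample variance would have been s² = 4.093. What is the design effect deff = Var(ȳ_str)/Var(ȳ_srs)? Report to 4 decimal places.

Var(ȳ_str) = Σ Wₕ²(1−fₕ)sₕ²/nₕ with Wₕ = Nₕ/9045:
  East: (203/9045)²·(1−45/203)·1.62/45 = 1.4113622 × 10^-5
  West: (8842/9045)²·(1−2077/8842)·3.35/2077 = 0.0011792598
  → Var(ȳ_str) = 0.0011933734.
Var(ȳ_srs) = (1 − 2122/9045)·4.093/2122 = 0.0014763255.
deff = 0.0011933734 / 0.0014763255 = 0.8083.

0.8083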